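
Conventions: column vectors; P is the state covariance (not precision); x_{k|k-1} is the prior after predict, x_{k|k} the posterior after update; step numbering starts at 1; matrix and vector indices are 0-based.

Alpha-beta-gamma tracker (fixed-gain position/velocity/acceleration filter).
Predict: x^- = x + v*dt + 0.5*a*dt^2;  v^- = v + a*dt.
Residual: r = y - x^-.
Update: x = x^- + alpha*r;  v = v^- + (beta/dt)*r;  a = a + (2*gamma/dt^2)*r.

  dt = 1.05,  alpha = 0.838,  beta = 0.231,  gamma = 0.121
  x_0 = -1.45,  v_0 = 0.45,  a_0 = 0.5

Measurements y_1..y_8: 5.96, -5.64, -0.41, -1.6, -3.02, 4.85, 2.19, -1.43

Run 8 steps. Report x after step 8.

step 1: x_pred=-0.7019  r=6.6619  x^+=4.8808  v^+=2.4406  a^+=1.9623
step 2: x_pred=8.5251  r=-14.1651  x^+=-3.3452  v^+=1.3847  a^+=-1.1470
step 3: x_pred=-2.5236  r=2.1136  x^+=-0.7524  v^+=0.6454  a^+=-0.6830
step 4: x_pred=-0.4513  r=-1.1487  x^+=-1.4139  v^+=-0.3245  a^+=-0.9352
step 5: x_pred=-2.2702  r=-0.7498  x^+=-2.8985  v^+=-1.4714  a^+=-1.0998
step 6: x_pred=-5.0498  r=9.8998  x^+=3.2462  v^+=-0.4482  a^+=1.0733
step 7: x_pred=3.3672  r=-1.1772  x^+=2.3807  v^+=0.4197  a^+=0.8149
step 8: x_pred=3.2706  r=-4.7006  x^+=-0.6685  v^+=0.2412  a^+=-0.2169

x_post = -0.6685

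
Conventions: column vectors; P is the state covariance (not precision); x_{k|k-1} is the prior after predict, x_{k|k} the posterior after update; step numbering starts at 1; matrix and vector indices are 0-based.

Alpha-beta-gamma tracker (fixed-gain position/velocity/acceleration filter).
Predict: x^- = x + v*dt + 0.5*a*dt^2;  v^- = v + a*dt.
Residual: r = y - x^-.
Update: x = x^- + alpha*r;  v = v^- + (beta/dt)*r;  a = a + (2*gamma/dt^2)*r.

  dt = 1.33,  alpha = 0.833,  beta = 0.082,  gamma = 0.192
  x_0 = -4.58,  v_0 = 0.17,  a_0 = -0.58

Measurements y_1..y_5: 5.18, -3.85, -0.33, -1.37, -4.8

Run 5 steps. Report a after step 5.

step 1: x_pred=-4.8669  r=10.0469  x^+=3.5022  v^+=0.0180  a^+=1.6010
step 2: x_pred=4.9422  r=-8.7922  x^+=-2.3817  v^+=1.6053  a^+=-0.3076
step 3: x_pred=-0.5187  r=0.1887  x^+=-0.3615  v^+=1.2078  a^+=-0.2667
step 4: x_pred=1.0090  r=-2.3790  x^+=-0.9727  v^+=0.7065  a^+=-0.7831
step 5: x_pred=-0.7257  r=-4.0743  x^+=-4.1196  v^+=-0.5862  a^+=-1.6676

a_post = -1.6676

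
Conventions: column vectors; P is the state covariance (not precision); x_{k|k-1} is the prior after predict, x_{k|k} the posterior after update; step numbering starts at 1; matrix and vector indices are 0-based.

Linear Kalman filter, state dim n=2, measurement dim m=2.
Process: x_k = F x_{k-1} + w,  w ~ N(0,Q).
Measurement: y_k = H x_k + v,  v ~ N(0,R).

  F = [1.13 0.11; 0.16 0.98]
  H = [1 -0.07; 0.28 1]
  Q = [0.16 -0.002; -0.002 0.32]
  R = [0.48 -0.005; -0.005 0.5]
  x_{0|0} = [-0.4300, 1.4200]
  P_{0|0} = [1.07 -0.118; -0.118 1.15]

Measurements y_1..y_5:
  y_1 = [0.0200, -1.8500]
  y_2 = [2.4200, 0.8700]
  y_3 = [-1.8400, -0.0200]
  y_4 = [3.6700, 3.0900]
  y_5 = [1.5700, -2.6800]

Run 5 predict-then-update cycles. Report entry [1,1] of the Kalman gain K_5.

step 1: x^-=[-0.3297, 1.3228]  P^-=[1.5109 0.1827; 0.1827 1.4148]  S=[1.9722 0.4981; 0.4981 2.1356]  K=[0.7310 0.1131; -0.1392 0.7189]  nu=[0.4423, -3.0805]  x^+=[-0.3549, -0.9534]  P^+=[0.3472 -0.0443; -0.0443 0.3726]
step 2: x^-=[-0.5059, -0.9911]  P^-=[0.5969 0.0511; 0.0511 0.6728]  S=[1.0730 0.1651; 0.1651 1.2482]  K=[0.5369 0.1038; -0.0827 0.5614]  nu=[2.8565, 2.0027]  x^+=[1.2358, -0.1029]  P^+=[0.2556 -0.0224; -0.0224 0.2874]
step 3: x^-=[1.3851, 0.0969]  P^-=[0.4844 0.0500; 0.0500 0.5955]  S=[0.9603 0.1380; 0.1380 1.1615]  K=[0.4861 0.1021; -0.0679 0.5328]  nu=[-3.2183, -0.5047]  x^+=[-0.2308, 0.0464]  P^+=[0.2317 -0.0163; -0.0163 0.2713]
step 4: x^-=[-0.2557, 0.0086]  P^-=[0.4551 0.0508; 0.0508 0.5814]  S=[0.9308 0.1316; 0.1316 1.1456]  K=[0.4707 0.1016; -0.0636 0.5273]  nu=[3.9263, 3.1530]  x^+=[1.9127, 1.4212]  P^+=[0.2244 -0.0144; -0.0144 0.2680]
step 5: x^-=[2.3177, 1.6988]  P^-=[0.4462 0.0512; 0.0512 0.5786]  S=[0.9219 0.1297; 0.1297 1.1423]  K=[0.4659 0.1014; -0.0624 0.5262]  nu=[-0.6288, -5.0278]  x^+=[1.5152, -0.9074]  P^+=[0.2222 -0.0139; -0.0139 0.2673]

K[1,1] = 0.5262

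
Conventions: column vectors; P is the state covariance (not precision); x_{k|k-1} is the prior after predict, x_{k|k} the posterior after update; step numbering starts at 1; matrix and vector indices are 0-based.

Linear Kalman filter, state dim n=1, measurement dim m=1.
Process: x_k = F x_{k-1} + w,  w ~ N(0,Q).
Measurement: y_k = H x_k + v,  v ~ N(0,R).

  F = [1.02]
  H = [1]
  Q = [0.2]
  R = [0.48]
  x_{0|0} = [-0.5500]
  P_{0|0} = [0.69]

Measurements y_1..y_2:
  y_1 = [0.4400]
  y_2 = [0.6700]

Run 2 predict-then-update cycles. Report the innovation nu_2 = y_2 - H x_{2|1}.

innov = [0.5718]

step 1: x^-=[-0.5610]  P^-=[0.9179]  S=[1.3979]  K=[0.6566]  nu=[1.0010]  x^+=[0.0963]  P^+=[0.3152]
step 2: x^-=[0.0982]  P^-=[0.5279]  S=[1.0079]  K=[0.5238]  nu=[0.5718]  x^+=[0.3977]  P^+=[0.2514]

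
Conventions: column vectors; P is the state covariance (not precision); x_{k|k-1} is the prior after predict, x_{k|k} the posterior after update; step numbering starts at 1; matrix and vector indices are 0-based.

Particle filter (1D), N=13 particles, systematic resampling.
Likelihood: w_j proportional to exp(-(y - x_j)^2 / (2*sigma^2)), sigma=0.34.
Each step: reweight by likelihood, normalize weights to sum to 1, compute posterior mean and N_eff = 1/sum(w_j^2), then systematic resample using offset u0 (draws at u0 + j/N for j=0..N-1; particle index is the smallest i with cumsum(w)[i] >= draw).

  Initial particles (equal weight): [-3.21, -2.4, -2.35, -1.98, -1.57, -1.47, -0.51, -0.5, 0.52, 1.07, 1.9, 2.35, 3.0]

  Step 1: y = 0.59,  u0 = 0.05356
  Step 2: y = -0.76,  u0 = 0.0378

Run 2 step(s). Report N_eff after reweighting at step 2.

N_eff = 9.0049

step 1: w=[0.0000, 0.0000, 0.0000, 0.0000, 0.0000, 0.0000, 0.0039, 0.0043, 0.7199, 0.2714, 0.0004, 0.0000, 0.0000]  mean=0.6615  Neff=1.6893  idx=[8, 8, 8, 8, 8, 8, 8, 8, 8, 9, 9, 9, 9]
step 2: w=[0.1111, 0.1111, 0.1111, 0.1111, 0.1111, 0.1111, 0.1111, 0.1111, 0.1111, 0.0001, 0.0001, 0.0001, 0.0001]  mean=0.5201  Neff=9.0049  idx=[0, 1, 1, 2, 3, 3, 4, 5, 5, 6, 7, 7, 8]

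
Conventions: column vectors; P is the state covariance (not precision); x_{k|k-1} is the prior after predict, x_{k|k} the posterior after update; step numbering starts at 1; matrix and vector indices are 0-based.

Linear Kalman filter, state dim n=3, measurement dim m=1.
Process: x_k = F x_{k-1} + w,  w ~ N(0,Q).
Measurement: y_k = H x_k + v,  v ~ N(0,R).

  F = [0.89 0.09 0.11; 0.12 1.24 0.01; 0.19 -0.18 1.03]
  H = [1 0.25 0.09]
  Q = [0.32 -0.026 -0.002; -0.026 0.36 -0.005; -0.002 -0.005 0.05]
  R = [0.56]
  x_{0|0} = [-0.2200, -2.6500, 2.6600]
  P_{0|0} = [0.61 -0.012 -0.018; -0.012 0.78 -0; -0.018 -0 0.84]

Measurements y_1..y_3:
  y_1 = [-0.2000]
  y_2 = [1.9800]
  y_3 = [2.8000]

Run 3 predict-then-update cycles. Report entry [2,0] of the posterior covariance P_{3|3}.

step 1: x^-=[-0.1417, -3.2858, 3.1750]  P^-=[0.8142 0.1133 0.1685; 0.1133 1.5646 -0.1614; 0.1685 -0.1614 0.9822]  S=[1.5597]  K=[0.5499; 0.3141; 0.1389]  nu=[0.4774]  x^+=[0.1208, -3.1358, 3.2413]  P^+=[0.3425 -0.1561 0.0494; -0.1561 1.4107 -0.2294; 0.0494 -0.2294 0.9521]
step 2: x^-=[0.1819, -3.8415, 3.9259]  P^-=[0.5944 -0.0353 0.1929; -0.0353 2.4820 -0.6220; 0.1929 -0.6220 1.2333]  S=[1.3086]  K=[0.4607; 0.4044; 0.1134]  nu=[2.4052]  x^+=[1.2900, -2.8688, 4.1987]  P^+=[0.3166 -0.2791 0.1245; -0.2791 2.2680 -0.6820; 0.1245 -0.6820 1.2165]
step 3: x^-=[1.3518, -3.3605, 5.0861]  P^-=[0.5700 -0.1397 0.2596; -0.1397 3.7523 -1.4054; 0.2596 -1.4054 1.7462]  S=[1.2923]  K=[0.4321; 0.5199; 0.0506]  nu=[1.8306]  x^+=[2.1429, -2.4088, 5.1788]  P^+=[0.3287 -0.4300 0.2313; -0.4300 3.4030 -1.4394; 0.2313 -1.4394 1.7429]

P_post[2,0] = 0.2313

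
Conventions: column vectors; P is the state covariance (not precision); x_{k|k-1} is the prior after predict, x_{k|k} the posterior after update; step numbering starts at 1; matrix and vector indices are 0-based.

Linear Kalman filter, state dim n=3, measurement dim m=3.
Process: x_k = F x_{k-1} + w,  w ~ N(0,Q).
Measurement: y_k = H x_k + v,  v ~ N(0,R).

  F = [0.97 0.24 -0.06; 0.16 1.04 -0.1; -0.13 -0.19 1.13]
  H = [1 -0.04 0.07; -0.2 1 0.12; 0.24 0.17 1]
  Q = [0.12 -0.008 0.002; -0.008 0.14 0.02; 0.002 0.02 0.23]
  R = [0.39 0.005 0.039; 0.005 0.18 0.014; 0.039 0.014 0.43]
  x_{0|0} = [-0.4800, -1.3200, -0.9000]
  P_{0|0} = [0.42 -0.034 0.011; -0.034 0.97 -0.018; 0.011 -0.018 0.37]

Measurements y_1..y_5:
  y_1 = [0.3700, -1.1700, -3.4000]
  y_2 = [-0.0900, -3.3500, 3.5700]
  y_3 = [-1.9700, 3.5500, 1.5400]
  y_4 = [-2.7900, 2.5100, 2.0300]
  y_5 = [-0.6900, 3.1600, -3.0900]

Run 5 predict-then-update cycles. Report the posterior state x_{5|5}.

step 1: x^-=[-0.7284, -1.3596, -0.7038]  P^-=[0.5558 0.2663 -0.1059; 0.2663 1.1957 -0.2360; -0.1059 -0.2360 0.7474]  S=[0.9166 0.0941 0.1582; 0.0941 1.2506 0.1125; 0.1582 0.1125 1.1346]  K=[0.5835 0.0722 -0.0244; 0.1431 0.8873 -0.0804; -0.1428 -0.1464 0.6354]  nu=[1.0933, 0.1284, -2.2903]  x^+=[-0.0253, -0.9051, -2.3339]  P^+=[0.2335 0.0688 -0.0545; 0.0688 0.1807 -0.0638; -0.0545 -0.0638 0.2895]
step 2: x^-=[-0.1018, -0.7119, -2.4621]  P^-=[0.3914 0.1585 -0.1483; 0.1585 0.3823 -0.1514; -0.1483 -0.1514 0.6570]  S=[0.7526 0.0511 0.0552; 0.0511 0.4948 0.0425; 0.0552 0.0425 1.0108]  K=[0.4966 0.0798 -0.0576; 0.1371 0.6648 -0.0834; -0.1639 -0.1217 0.6033]  nu=[0.1556, -2.3630, 6.1776]  x^+=[-0.5689, -2.7766, 1.5272]  P^+=[0.1988 0.0633 -0.0628; 0.0633 0.1391 -0.0600; -0.0628 -0.0600 0.2766]
step 3: x^-=[-1.3099, -3.1314, 2.3272]  P^-=[0.3545 0.1374 -0.1480; 0.1374 0.3338 -0.1372; -0.1480 -0.1372 0.6389]  S=[0.7173 0.0400 0.0419; 0.0400 0.4564 0.0440; 0.0419 0.0440 0.9925]  K=[0.4719 0.0715 -0.0630; 0.1291 0.6317 -0.0813; -0.1651 -0.1109 0.5963]  nu=[-0.9483, 6.1402, 0.0595]  x^+=[-1.3220, 0.6198, 1.8386]  P^+=[0.1887 0.0597 -0.0631; 0.0597 0.1321 -0.0579; -0.0631 -0.0579 0.2734]
step 4: x^-=[-1.2439, 0.2492, 2.1317]  P^-=[0.3430 0.1301 -0.1453; 0.1301 0.3243 -0.1321; -0.1453 -0.1321 0.6334]  S=[0.7066 0.0359 0.0403; 0.0359 0.4504 0.0455; 0.0403 0.0455 0.9885]  K=[0.4638 0.0673 -0.0633; 0.1255 0.6252 -0.0802; -0.1638 -0.1071 0.5944]  nu=[-1.6854, 1.7562, 0.1545]  x^+=[-1.9171, 1.1233, 2.3115]  P^+=[0.1855 0.0582 -0.0626; 0.0582 0.1305 -0.0570; -0.0626 -0.0570 0.2724]
step 5: x^-=[-1.7287, 0.6304, 2.6477]  P^-=[0.3390 0.1275 -0.1435; 0.1275 0.3219 -0.1303; -0.1435 -0.1303 0.6314]  S=[0.7031 0.0344 0.0405; 0.0344 0.4491 0.0461; 0.0405 0.0461 0.9875]  K=[0.4611 0.0657 -0.0630; 0.1241 0.6237 -0.0797; -0.1629 -0.1059 0.5938]  nu=[0.8786, 1.8661, -5.4300]  x^+=[-0.8589, 2.3364, -0.9172]  P^+=[0.1843 0.0576 -0.0622; 0.0576 0.1301 -0.0567; -0.0622 -0.0567 0.2720]

x_post = [-0.8589, 2.3364, -0.9172]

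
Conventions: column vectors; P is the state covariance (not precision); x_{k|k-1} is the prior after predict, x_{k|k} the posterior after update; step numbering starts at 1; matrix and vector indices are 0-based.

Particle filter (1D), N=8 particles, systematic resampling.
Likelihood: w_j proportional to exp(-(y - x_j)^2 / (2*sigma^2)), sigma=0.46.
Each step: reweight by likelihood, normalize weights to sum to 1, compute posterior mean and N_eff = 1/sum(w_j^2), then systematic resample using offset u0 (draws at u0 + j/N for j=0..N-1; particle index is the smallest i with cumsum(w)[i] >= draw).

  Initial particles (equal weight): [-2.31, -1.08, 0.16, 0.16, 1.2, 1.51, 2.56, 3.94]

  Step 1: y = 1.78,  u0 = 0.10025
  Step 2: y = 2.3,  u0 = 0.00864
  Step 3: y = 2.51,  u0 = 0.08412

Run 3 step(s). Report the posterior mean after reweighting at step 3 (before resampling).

step 1: w=[0.0000, 0.0000, 0.0013, 0.0013, 0.2942, 0.5484, 0.1547, 0.0000]  mean=1.5777  Neff=2.4316  idx=[4, 4, 5, 5, 5, 5, 6, 6]
step 2: w=[0.0210, 0.0210, 0.0837, 0.0837, 0.0837, 0.0837, 0.3117, 0.3117]  mean=2.1515  Neff=4.4807  idx=[0, 3, 4, 6, 6, 6, 7, 7]
step 3: w=[0.0033, 0.0182, 0.0182, 0.1921, 0.1921, 0.1921, 0.1921, 0.1921]  mean=2.5173  Neff=5.4025  idx=[3, 3, 4, 5, 5, 6, 7, 7]

post_mean = 2.5173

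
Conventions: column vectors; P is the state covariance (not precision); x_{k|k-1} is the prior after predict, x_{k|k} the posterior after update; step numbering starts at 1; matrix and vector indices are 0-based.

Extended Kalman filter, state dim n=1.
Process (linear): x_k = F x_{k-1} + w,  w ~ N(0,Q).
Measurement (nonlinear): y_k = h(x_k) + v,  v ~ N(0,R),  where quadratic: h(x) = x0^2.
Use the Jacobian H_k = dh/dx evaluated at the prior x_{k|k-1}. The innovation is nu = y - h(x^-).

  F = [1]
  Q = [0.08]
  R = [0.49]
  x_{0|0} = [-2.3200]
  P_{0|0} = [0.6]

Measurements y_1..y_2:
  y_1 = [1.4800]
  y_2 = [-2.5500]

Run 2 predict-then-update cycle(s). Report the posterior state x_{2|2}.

step 1: x^-=[-2.3200]  P^-=[0.6800]  H_jac=[-4.6400]  S=[15.1301]  K=[-0.2085]  nu=[-3.9024]  x^+=[-1.5062]  P^+=[0.0220]
step 2: x^-=[-1.5062]  P^-=[0.1020]  H_jac=[-3.0124]  S=[1.4158]  K=[-0.2171]  nu=[-4.8186]  x^+=[-0.4602]  P^+=[0.0353]

x_post = [-0.4602]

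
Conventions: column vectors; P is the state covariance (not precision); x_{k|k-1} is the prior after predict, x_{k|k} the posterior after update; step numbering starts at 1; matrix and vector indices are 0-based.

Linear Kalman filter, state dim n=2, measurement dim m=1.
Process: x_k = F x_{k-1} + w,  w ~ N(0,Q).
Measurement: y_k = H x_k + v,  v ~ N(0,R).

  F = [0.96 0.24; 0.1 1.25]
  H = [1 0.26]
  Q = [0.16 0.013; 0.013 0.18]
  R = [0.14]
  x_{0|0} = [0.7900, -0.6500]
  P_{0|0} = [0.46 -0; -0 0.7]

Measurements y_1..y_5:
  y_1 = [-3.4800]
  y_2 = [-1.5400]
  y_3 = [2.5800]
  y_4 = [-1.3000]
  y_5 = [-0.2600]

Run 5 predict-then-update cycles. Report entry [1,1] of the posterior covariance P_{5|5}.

P_post[1,1] = 1.2038

step 1: x^-=[0.6024, -0.7335]  P^-=[0.6243 0.2672; 0.2672 1.2783]  S=[0.9896]  K=[0.7010; 0.6058]  nu=[-3.8917]  x^+=[-2.1257, -3.0912]  P^+=[0.1380 -0.1531; -0.1531 0.9151]
step 2: x^-=[-2.7826, -4.0766]  P^-=[0.2693 0.1134; 0.1134 1.5730]  S=[0.5746]  K=[0.5200; 0.9091]  nu=[2.3025]  x^+=[-1.5853, -1.9834]  P^+=[0.1139 -0.1582; -0.1582 1.0981]
step 3: x^-=[-1.9979, -2.6378]  P^-=[0.2553 0.1597; 0.1597 1.8574]  S=[0.6039]  K=[0.4915; 1.0640]  nu=[5.2638]  x^+=[0.5894, 2.9631]  P^+=[0.1094 -0.1562; -0.1562 1.1736]
step 4: x^-=[1.2770, 3.7628]  P^-=[0.2565 0.1844; 0.1844 1.9759]  S=[0.6259]  K=[0.4863; 1.1154]  nu=[-3.5553]  x^+=[-0.4521, -0.2026]  P^+=[0.1084 -0.1551; -0.1551 1.1972]
step 5: x^-=[-0.4827, -0.2985]  P^-=[0.2574 0.1927; 0.1927 2.0129]  S=[0.6337]  K=[0.4853; 1.1300]  nu=[0.3003]  x^+=[-0.3370, 0.0408]  P^+=[0.1082 -0.1548; -0.1548 1.2038]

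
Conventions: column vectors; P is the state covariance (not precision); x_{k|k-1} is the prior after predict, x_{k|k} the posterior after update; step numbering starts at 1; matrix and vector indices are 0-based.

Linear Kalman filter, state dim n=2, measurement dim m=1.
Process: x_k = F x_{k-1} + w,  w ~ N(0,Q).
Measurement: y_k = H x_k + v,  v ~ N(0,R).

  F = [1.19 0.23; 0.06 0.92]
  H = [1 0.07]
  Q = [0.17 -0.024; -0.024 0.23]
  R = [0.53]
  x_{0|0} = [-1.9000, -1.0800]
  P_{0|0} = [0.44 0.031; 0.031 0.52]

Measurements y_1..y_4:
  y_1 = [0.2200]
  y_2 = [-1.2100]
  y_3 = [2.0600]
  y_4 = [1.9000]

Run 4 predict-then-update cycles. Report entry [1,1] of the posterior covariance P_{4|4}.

P_post[1,1] = 0.8472

step 1: x^-=[-2.5094, -1.1076]  P^-=[0.8376 0.1518; 0.1518 0.6751]  S=[1.3921]  K=[0.6093; 0.1430]  nu=[2.8069]  x^+=[-0.7992, -0.7062]  P^+=[0.3208 0.0305; 0.0305 0.6467]
step 2: x^-=[-1.1135, -0.6977]  P^-=[0.6752 0.1696; 0.1696 0.7819]  S=[1.2327]  K=[0.5573; 0.1820]  nu=[-0.0477]  x^+=[-1.1401, -0.7063]  P^+=[0.2923 0.0446; 0.0446 0.7410]
step 3: x^-=[-1.5191, -0.7182]  P^-=[0.6475 0.2031; 0.2031 0.8632]  S=[1.2101]  K=[0.5468; 0.2177]  nu=[3.6294]  x^+=[0.4654, 0.0720]  P^+=[0.2857 0.0590; 0.0590 0.8058]
step 4: x^-=[0.5704, 0.0942]  P^-=[0.6495 0.2323; 0.2323 0.9196]  S=[1.2165]  K=[0.5472; 0.2439]  nu=[1.3230]  x^+=[1.2944, 0.4169]  P^+=[0.2851 0.0700; 0.0700 0.8472]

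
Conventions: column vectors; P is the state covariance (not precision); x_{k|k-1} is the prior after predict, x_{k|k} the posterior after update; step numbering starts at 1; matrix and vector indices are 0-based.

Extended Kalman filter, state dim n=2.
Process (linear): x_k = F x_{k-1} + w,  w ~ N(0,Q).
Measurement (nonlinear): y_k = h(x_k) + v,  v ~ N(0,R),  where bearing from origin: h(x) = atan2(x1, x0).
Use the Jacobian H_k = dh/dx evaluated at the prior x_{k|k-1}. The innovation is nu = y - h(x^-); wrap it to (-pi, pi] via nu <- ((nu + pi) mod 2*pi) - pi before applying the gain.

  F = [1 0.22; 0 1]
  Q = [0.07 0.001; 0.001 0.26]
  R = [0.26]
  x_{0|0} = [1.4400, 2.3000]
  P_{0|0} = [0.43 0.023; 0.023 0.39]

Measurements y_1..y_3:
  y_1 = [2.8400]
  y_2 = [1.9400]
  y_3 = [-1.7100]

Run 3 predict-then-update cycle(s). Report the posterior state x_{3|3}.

step 1: x^-=[1.9460, 2.3000]  P^-=[0.5290 0.1098; 0.1098 0.6500]  H_jac=[-0.2534 0.2144]  S=[0.3119]  K=[-0.3543; 0.3576]  nu=[1.9714]  x^+=[1.2476, 3.0049]  P^+=[0.4898 0.1493; 0.1493 0.6101]
step 2: x^-=[1.9087, 3.0049]  P^-=[0.6551 0.2845; 0.2845 0.8701]  H_jac=[-0.2371 0.1506]  S=[0.2962]  K=[-0.3797; 0.2146]  nu=[0.9351]  x^+=[1.5536, 3.2056]  P^+=[0.6124 0.3087; 0.3087 0.8565]
step 3: x^-=[2.2589, 3.2056]  P^-=[0.8596 0.4981; 0.4981 1.1165]  H_jac=[-0.2084 0.1469]  S=[0.2909]  K=[-0.3644; 0.2068]  nu=[-2.6670]  x^+=[3.2308, 2.6541]  P^+=[0.8210 0.5200; 0.5200 1.1040]

x_post = [3.2308, 2.6541]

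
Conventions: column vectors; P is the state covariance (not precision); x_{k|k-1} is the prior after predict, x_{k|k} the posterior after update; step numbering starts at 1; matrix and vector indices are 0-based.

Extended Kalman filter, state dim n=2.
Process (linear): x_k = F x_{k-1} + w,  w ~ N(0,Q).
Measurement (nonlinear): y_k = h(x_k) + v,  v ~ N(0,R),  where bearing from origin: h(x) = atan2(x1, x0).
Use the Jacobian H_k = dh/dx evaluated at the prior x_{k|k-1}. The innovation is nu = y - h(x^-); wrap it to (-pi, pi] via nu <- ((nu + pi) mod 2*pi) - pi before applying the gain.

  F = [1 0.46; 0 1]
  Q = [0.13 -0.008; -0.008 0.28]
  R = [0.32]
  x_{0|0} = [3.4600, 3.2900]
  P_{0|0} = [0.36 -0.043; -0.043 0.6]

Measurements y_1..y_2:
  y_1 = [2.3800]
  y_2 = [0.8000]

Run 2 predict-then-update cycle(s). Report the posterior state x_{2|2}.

step 1: x^-=[4.9734, 3.2900]  P^-=[0.5774 0.2250; 0.2250 0.8800]  H_jac=[-0.0925 0.1399]  S=[0.3363]  K=[-0.0653; 0.3041]  nu=[1.7956]  x^+=[4.8562, 3.8359]  P^+=[0.5760 0.2317; 0.2317 0.8489]
step 2: x^-=[6.6207, 3.8359]  P^-=[1.0987 0.6142; 0.6142 1.1289]  H_jac=[-0.0655 0.1131]  S=[0.3301]  K=[-0.0077; 0.2649]  nu=[0.2749]  x^+=[6.6186, 3.9088]  P^+=[1.0987 0.6148; 0.6148 1.1058]

x_post = [6.6186, 3.9088]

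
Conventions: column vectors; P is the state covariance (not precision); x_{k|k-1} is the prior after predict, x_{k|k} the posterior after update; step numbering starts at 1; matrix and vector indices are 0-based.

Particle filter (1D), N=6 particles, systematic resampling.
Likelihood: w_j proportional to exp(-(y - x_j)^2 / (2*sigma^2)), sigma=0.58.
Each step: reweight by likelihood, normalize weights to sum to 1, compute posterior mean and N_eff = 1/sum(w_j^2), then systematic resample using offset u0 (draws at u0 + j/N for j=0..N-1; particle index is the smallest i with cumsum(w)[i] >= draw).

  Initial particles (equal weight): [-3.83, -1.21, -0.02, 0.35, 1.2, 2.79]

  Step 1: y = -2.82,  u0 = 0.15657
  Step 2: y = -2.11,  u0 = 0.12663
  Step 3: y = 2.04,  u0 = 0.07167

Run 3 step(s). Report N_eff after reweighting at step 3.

N_eff = 5.0000

step 1: w=[0.9118, 0.0881, 0.0000, 0.0000, 0.0000, 0.0000]  mean=-3.5989  Neff=1.1916  idx=[0, 0, 0, 0, 0, 1]
step 2: w=[0.0341, 0.0341, 0.0341, 0.0341, 0.0341, 0.8297]  mean=-1.6561  Neff=1.4404  idx=[3, 5, 5, 5, 5, 5]
step 3: w=[0.0000, 0.2000, 0.2000, 0.2000, 0.2000, 0.2000]  mean=-1.2100  Neff=5.0000  idx=[1, 2, 3, 3, 4, 5]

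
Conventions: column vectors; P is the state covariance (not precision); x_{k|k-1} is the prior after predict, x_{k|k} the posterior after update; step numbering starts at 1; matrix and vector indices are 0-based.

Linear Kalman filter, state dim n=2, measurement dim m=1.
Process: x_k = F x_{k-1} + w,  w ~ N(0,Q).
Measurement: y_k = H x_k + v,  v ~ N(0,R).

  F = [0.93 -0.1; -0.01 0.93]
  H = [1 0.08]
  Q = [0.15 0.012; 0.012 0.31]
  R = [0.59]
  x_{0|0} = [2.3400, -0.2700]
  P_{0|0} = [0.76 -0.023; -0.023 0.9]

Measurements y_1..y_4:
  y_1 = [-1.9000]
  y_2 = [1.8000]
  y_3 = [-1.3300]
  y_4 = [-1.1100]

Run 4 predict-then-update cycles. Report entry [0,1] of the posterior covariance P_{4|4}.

step 1: x^-=[2.2032, -0.2745]  P^-=[0.8206 -0.0987; -0.0987 1.0889]  S=[1.4018]  K=[0.5798; -0.0083]  nu=[-4.0812]  x^+=[-0.1630, -0.2408]  P^+=[0.3494 -0.0920; -0.0920 1.0888]
step 2: x^-=[-0.1275, -0.2223]  P^-=[0.4802 -0.1722; -0.1722 1.2535]  S=[1.0507]  K=[0.4439; -0.0684]  nu=[1.9453]  x^+=[0.7361, -0.3554]  P^+=[0.2731 -0.1402; -0.1402 1.2485]
step 3: x^-=[0.7201, -0.3379]  P^-=[0.4248 -0.2281; -0.2281 1.3925]  S=[0.9872]  K=[0.4118; -0.1182]  nu=[-2.0231]  x^+=[-0.1130, -0.0987]  P^+=[0.2574 -0.1800; -0.1800 1.3787]
step 4: x^-=[-0.0953, -0.0907]  P^-=[0.4199 -0.2745; -0.2745 1.5058]  S=[0.9756]  K=[0.4079; -0.1579]  nu=[-1.0075]  x^+=[-0.5062, 0.0684]  P^+=[0.2576 -0.2117; -0.2117 1.4815]

P_post[0,1] = -0.2117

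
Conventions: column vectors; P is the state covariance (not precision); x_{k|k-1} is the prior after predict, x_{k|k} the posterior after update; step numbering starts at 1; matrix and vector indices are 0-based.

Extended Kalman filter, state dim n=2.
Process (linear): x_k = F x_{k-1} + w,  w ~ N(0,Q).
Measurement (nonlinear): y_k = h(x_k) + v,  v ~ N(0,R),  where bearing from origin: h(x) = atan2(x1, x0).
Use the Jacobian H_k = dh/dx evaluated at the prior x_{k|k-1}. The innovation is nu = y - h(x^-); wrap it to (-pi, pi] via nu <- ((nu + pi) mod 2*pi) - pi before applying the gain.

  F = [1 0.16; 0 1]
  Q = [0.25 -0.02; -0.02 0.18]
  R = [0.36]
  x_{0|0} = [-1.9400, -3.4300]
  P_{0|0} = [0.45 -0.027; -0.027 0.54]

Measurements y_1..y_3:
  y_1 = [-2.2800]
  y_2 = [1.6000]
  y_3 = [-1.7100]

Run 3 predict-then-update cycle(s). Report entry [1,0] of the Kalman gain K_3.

K[1,0] = -0.3468

step 1: x^-=[-2.4888, -3.4300]  P^-=[0.7052 0.0394; 0.0394 0.7200]  H_jac=[0.1910 -0.1386]  S=[0.3975]  K=[0.3251; -0.2321]  nu=[-0.0815]  x^+=[-2.5153, -3.4111]  P^+=[0.6632 0.0694; 0.0694 0.6986]
step 2: x^-=[-3.0611, -3.4111]  P^-=[0.9533 0.1612; 0.1612 0.8786]  H_jac=[0.1624 -0.1457]  S=[0.3962]  K=[0.3315; -0.2571]  nu=[-2.3810]  x^+=[-3.8503, -2.7989]  P^+=[0.9097 0.1949; 0.1949 0.8524]
step 3: x^-=[-4.2981, -2.7989]  P^-=[1.2439 0.3113; 0.3113 1.0324]  H_jac=[0.1064 -0.1634]  S=[0.3908]  K=[0.2085; -0.3468]  nu=[0.8544]  x^+=[-4.1200, -3.0952]  P^+=[1.2269 0.3396; 0.3396 0.9854]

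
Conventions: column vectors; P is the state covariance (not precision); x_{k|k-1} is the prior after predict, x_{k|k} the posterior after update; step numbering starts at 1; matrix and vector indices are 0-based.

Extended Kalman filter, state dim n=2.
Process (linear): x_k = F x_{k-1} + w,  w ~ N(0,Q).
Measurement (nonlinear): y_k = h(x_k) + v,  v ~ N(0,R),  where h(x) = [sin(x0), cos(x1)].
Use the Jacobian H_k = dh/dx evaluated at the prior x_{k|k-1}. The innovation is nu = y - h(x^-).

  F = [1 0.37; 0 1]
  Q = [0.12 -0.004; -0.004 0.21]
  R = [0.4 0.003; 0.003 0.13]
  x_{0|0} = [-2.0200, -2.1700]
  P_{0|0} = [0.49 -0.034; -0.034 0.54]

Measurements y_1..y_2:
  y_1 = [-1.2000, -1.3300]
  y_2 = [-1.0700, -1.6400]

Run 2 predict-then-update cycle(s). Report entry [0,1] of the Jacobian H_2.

H_jac[0,1] = 0.0000

step 1: x^-=[-2.8229, -2.1700]  P^-=[0.6588 0.1618; 0.1618 0.7500]  H_jac=[-0.9496 0.0000; 0.0000 0.8258]  S=[0.9941 -0.1239; -0.1239 0.6414]  K=[-0.6182 0.0889; -0.0351 0.9588]  nu=[-0.8867, -0.7660]  x^+=[-2.3428, -2.8733]  P^+=[0.2601 0.0117; 0.0117 0.1508]
step 2: x^-=[-3.4060, -2.8733]  P^-=[0.4095 0.0635; 0.0635 0.3608]  H_jac=[-0.9653 0.0000; 0.0000 0.2651]  S=[0.7815 -0.0133; -0.0133 0.1553]  K=[-0.5046 0.0654; -0.0681 0.6098]  nu=[-1.3313, -0.6758]  x^+=[-2.7783, -3.1947]  P^+=[0.2089 0.0263; 0.0263 0.2983]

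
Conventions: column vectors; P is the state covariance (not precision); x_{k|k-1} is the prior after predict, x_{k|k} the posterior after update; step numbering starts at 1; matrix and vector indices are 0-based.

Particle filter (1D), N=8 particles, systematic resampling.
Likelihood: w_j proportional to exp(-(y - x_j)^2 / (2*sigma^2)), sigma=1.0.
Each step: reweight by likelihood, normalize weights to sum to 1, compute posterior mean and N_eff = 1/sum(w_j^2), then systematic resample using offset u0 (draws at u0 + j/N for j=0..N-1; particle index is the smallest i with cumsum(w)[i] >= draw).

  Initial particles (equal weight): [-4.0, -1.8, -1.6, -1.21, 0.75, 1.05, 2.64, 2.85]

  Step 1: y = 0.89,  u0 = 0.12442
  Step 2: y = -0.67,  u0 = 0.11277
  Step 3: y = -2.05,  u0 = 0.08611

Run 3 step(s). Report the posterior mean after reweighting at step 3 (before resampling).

step 1: w=[0.0000, 0.0106, 0.0179, 0.0437, 0.3926, 0.3914, 0.0857, 0.0581]  mean=0.9966  Neff=3.1213  idx=[4, 4, 4, 5, 5, 5, 6, 7]
step 2: w=[0.2045, 0.2045, 0.2045, 0.1277, 0.1277, 0.1277, 0.0023, 0.0011]  mean=0.8717  Neff=5.7351  idx=[0, 1, 1, 2, 2, 3, 4, 5]
step 3: w=[0.1603, 0.1603, 0.1603, 0.1603, 0.1603, 0.0662, 0.0662, 0.0662]  mean=0.8095  Neff=7.0612  idx=[0, 1, 2, 2, 3, 4, 5, 7]

post_mean = 0.8095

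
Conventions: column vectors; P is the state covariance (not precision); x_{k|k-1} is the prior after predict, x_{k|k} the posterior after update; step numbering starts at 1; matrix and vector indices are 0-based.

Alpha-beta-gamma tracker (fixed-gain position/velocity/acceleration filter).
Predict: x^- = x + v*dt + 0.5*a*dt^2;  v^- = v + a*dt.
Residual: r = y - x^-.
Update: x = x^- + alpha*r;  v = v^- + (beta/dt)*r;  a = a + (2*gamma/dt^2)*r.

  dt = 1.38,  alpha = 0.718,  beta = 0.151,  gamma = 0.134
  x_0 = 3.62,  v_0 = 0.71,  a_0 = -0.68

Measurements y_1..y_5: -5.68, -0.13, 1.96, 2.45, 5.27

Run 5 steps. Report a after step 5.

step 1: x_pred=3.9523  r=-9.6323  x^+=-2.9637  v^+=-1.2824  a^+=-2.0355
step 2: x_pred=-6.6716  r=6.5416  x^+=-1.9747  v^+=-3.3756  a^+=-1.1149
step 3: x_pred=-7.6947  r=9.6547  x^+=-0.7626  v^+=-3.8578  a^+=0.2437
step 4: x_pred=-5.8543  r=8.3043  x^+=0.1082  v^+=-2.6128  a^+=1.4124
step 5: x_pred=-2.1526  r=7.4226  x^+=3.1768  v^+=0.1485  a^+=2.4569

a_post = 2.4569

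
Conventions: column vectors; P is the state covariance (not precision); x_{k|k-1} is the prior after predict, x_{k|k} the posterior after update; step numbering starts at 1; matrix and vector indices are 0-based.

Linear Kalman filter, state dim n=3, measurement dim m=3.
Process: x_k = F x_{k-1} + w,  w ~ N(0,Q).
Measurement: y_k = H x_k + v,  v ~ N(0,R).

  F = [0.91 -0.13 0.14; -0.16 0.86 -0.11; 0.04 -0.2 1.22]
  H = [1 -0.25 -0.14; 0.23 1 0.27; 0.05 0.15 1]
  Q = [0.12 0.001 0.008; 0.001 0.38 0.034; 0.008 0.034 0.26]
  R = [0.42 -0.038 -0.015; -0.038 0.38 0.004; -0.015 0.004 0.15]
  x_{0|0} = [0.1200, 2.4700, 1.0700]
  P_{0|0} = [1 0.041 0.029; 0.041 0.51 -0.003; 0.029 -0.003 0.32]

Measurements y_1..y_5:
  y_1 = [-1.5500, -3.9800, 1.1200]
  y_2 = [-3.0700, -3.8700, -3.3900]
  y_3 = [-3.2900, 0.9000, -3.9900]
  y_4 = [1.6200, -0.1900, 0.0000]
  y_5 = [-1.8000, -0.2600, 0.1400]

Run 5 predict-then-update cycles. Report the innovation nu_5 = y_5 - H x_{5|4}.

step 1: x^-=[-0.0621, 1.9873, 0.8162]  P^-=[0.9608 -0.1776 0.1376; -0.1776 0.7770 -0.1093; 0.1376 -0.1093 0.7619]  S=[1.4869 -0.1520 0.0390; -0.1520 1.1397 0.2420; 0.0390 0.2420 0.9101]  K=[0.6743 0.1374 0.1092; -0.1709 0.6317 -0.1625; 0.0103 -0.0655 0.8437]  nu=[-0.8768, -6.1734, 0.0088]  x^+=[-1.5007, -1.7641, 1.2188]  P^+=[0.2676 -0.0341 -0.0014; -0.0341 0.2694 -0.0580; -0.0014 -0.0580 0.1349]
step 2: x^-=[-0.9657, -1.4111, 1.7797]  P^-=[0.3586 -0.1052 0.0634; -0.1052 0.6080 -0.0962; 0.0634 -0.0962 0.5007]  S=[0.8545 -0.1906 -0.0154; -0.1906 0.9510 0.1409; -0.0154 0.1409 0.6412]  K=[0.4577 0.0714 0.0975; -0.1593 0.5764 -0.1466; 0.0222 -0.0542 0.7758]  nu=[-2.2079, -2.7174, -4.9098]  x^+=[-2.6491, -1.9058, -1.9310]  P^+=[0.1805 -0.0324 0.0039; -0.0324 0.2462 -0.0526; 0.0039 -0.0526 0.1235]
step 3: x^-=[-2.4332, -1.0028, -2.0806]  P^-=[0.2866 -0.0883 0.0623; -0.0883 0.5872 -0.0853; 0.0623 -0.0853 0.4805]  S=[0.7735 -0.1878 -0.0171; -0.1878 0.9384 0.1440; -0.0171 0.1440 0.6238]  K=[0.4046 0.0598 0.0989; -0.1532 0.5701 -0.1385; 0.0260 -0.0499 0.7671]  nu=[-1.3988, 3.0241, -1.6374]  x^+=[-2.9801, 1.1626, -3.5240]  P^+=[0.1593 -0.0304 0.0056; -0.0304 0.2427 -0.0511; 0.0056 -0.0511 0.1219]
step 4: x^-=[-3.3564, 1.8643, -4.6510]  P^-=[0.2689 -0.0832 0.0624; -0.0832 0.5833 -0.0830; 0.0624 -0.0830 0.4773]  S=[0.7531 -0.1864 -0.0172; -0.1864 0.9370 0.1453; -0.0172 0.1453 0.6212]  K=[0.3896 0.0573 0.0994; -0.1509 0.5694 -0.1368; 0.0271 -0.0490 0.7656]  nu=[4.7913, -0.0265, 4.5392]  x^+=[-1.0400, 0.5052, -1.0450]  P^+=[0.1534 -0.0296 0.0061; -0.0296 0.2421 -0.0508; 0.0061 -0.0508 0.1216]
step 5: x^-=[-1.1584, 0.7158, -1.4175]  P^-=[0.2639 -0.0816 0.0624; -0.0816 0.5824 -0.0825; 0.0624 -0.0825 0.4767]  S=[0.7472 -0.1859 -0.0173; -0.1859 0.9368 0.1455; -0.0173 0.1455 0.6207]  K=[0.3852 0.0566 0.0995; -0.1502 0.5693 -0.1364; 0.0274 -0.0488 0.7653]  nu=[-0.6611, -0.3266, 1.5081]  x^+=[-1.2815, 0.4233, -0.2656]  P^+=[0.1517 -0.0293 0.0062; -0.0293 0.2419 -0.0508; 0.0062 -0.0508 0.1215]

innov = [-0.6611, -0.3266, 1.5081]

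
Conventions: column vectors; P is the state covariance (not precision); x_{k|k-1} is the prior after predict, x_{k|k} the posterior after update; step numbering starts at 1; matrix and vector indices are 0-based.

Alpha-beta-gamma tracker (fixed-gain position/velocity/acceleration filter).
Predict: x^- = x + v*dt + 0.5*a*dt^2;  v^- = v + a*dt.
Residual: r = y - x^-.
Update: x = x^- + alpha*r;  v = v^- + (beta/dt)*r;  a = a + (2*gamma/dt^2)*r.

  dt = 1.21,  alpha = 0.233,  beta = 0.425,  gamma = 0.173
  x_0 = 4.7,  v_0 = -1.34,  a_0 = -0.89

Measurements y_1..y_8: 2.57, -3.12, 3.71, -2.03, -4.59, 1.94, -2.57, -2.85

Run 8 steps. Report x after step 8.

x_post = 6.2482

step 1: x_pred=2.4271  r=0.1429  x^+=2.4604  v^+=-2.3667  a^+=-0.8562
step 2: x_pred=-1.0301  r=-2.0899  x^+=-1.5171  v^+=-4.1368  a^+=-1.3501
step 3: x_pred=-7.5109  r=11.2209  x^+=-4.8964  v^+=-1.8292  a^+=1.3016
step 4: x_pred=-6.1569  r=4.1269  x^+=-5.1953  v^+=1.1953  a^+=2.2769
step 5: x_pred=-2.0821  r=-2.5079  x^+=-2.6665  v^+=3.0696  a^+=1.6843
step 6: x_pred=2.2807  r=-0.3407  x^+=2.2013  v^+=4.9878  a^+=1.6038
step 7: x_pred=9.4106  r=-11.9806  x^+=6.6191  v^+=2.7203  a^+=-1.2275
step 8: x_pred=9.0121  r=-11.8621  x^+=6.2482  v^+=-2.9314  a^+=-4.0308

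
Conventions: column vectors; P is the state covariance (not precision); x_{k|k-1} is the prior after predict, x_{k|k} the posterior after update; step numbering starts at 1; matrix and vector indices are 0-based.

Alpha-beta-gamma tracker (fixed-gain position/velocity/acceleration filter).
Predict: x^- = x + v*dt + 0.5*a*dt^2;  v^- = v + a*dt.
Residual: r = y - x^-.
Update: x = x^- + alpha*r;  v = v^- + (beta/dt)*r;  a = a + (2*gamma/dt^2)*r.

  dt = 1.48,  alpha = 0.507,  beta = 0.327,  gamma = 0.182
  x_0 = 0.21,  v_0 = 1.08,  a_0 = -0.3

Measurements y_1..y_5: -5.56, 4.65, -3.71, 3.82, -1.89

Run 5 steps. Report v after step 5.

step 1: x_pred=1.4798  r=-7.0398  x^+=-2.0894  v^+=-0.9194  a^+=-1.4699
step 2: x_pred=-5.0599  r=9.7099  x^+=-0.1370  v^+=-0.9495  a^+=0.1437
step 3: x_pred=-1.3848  r=-2.3252  x^+=-2.5637  v^+=-1.2505  a^+=-0.2427
step 4: x_pred=-4.6802  r=8.5002  x^+=-0.3706  v^+=0.2684  a^+=1.1699
step 5: x_pred=1.3079  r=-3.1979  x^+=-0.3135  v^+=1.2933  a^+=0.6385

v_post = 1.2933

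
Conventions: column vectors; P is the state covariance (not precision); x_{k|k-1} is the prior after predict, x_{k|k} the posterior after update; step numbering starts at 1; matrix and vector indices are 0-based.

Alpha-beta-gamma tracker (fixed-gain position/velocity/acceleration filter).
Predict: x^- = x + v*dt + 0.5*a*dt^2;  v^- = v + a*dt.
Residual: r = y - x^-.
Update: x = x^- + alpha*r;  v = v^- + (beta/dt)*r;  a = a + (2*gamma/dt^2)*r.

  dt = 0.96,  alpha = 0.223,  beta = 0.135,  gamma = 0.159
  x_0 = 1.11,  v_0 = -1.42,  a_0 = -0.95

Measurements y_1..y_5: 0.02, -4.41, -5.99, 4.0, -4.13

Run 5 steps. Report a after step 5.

a_post = 5.7866

step 1: x_pred=-0.6910  r=0.7110  x^+=-0.5324  v^+=-2.2320  a^+=-0.7047
step 2: x_pred=-2.9999  r=-1.4101  x^+=-3.3143  v^+=-3.1068  a^+=-1.1912
step 3: x_pred=-6.8458  r=0.8558  x^+=-6.6550  v^+=-4.1301  a^+=-0.8960
step 4: x_pred=-11.0327  r=15.0327  x^+=-7.6804  v^+=-2.8762  a^+=4.2911
step 5: x_pred=-8.4642  r=4.3342  x^+=-7.4977  v^+=1.8527  a^+=5.7866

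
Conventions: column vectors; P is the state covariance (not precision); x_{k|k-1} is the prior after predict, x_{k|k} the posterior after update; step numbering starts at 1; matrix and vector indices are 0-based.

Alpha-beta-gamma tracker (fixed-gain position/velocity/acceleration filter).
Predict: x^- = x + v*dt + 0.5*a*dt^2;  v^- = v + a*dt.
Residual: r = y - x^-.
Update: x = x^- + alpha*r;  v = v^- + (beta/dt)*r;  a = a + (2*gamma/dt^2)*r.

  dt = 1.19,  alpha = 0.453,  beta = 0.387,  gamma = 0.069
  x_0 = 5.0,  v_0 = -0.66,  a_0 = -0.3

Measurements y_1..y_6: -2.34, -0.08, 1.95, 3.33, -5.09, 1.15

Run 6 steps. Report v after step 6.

step 1: x_pred=4.0022  r=-6.3422  x^+=1.1292  v^+=-3.0795  a^+=-0.9181
step 2: x_pred=-3.1855  r=3.1055  x^+=-1.7787  v^+=-3.1621  a^+=-0.6154
step 3: x_pred=-5.9773  r=7.9273  x^+=-2.3863  v^+=-1.3164  a^+=0.1571
step 4: x_pred=-3.8415  r=7.1715  x^+=-0.5928  v^+=1.2028  a^+=0.8560
step 5: x_pred=1.4446  r=-6.5346  x^+=-1.5156  v^+=0.0963  a^+=0.2192
step 6: x_pred=-1.2458  r=2.3958  x^+=-0.1605  v^+=1.1363  a^+=0.4526

v_post = 1.1363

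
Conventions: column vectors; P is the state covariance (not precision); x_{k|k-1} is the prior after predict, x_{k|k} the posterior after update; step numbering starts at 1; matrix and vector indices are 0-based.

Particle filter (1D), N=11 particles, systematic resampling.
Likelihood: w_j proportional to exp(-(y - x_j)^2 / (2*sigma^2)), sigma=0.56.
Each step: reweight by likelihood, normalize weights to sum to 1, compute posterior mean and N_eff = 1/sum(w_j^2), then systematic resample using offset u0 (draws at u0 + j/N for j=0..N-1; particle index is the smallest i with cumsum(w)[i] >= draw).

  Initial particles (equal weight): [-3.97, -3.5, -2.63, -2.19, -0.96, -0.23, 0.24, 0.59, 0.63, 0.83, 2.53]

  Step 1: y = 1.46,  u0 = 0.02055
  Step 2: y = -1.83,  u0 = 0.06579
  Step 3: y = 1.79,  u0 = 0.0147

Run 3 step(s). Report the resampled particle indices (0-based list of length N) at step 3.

step 1: w=[0.0000, 0.0000, 0.0000, 0.0000, 0.0001, 0.0074, 0.0652, 0.2094, 0.2334, 0.3718, 0.1128]  mean=0.8784  Neff=3.9440  idx=[6, 7, 7, 8, 8, 8, 9, 9, 9, 9, 10]
step 2: w=[0.7197, 0.0588, 0.0588, 0.0430, 0.0430, 0.0430, 0.0084, 0.0084, 0.0084, 0.0084, 0.0000]  mean=0.3513  Neff=1.8840  idx=[0, 0, 0, 0, 0, 0, 0, 0, 2, 4, 7]
step 3: w=[0.0349, 0.0349, 0.0349, 0.0349, 0.0349, 0.0349, 0.0349, 0.0349, 0.1620, 0.1883, 0.3703]  mean=0.5886  Neff=4.7944  idx=[0, 3, 5, 8, 8, 9, 9, 10, 10, 10, 10]

resampled_idx = [0, 3, 5, 8, 8, 9, 9, 10, 10, 10, 10]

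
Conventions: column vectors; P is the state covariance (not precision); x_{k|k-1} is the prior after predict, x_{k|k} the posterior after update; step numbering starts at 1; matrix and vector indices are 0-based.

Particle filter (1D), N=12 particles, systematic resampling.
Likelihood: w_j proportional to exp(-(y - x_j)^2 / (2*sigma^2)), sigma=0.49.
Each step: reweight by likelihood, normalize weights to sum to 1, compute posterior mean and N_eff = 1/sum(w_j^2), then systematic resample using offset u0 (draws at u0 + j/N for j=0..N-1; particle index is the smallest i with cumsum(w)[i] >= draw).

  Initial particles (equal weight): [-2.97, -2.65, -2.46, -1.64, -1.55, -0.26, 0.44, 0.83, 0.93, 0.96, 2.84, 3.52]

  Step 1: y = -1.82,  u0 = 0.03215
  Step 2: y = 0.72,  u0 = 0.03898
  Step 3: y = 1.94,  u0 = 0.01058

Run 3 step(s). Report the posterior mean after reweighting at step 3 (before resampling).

step 1: w=[0.0252, 0.0942, 0.1686, 0.3697, 0.3398, 0.0025, 0.0000, 0.0000, 0.0000, 0.0000, 0.0000, 0.0000]  mean=-1.8728  Neff=3.4471  idx=[1, 1, 2, 2, 3, 3, 3, 3, 4, 4, 4, 4]
step 2: w=[0.0000, 0.0000, 0.0000, 0.0000, 0.0739, 0.0739, 0.0739, 0.0739, 0.1761, 0.1761, 0.1761, 0.1761]  mean=-1.5766  Neff=6.8558  idx=[4, 5, 6, 7, 8, 8, 9, 9, 10, 10, 11, 11]
step 3: w=[0.0293, 0.0293, 0.0293, 0.0293, 0.1103, 0.1103, 0.1103, 0.1103, 0.1103, 0.1103, 0.1103, 0.1103]  mean=-1.5606  Neff=9.9173  idx=[0, 3, 4, 5, 6, 6, 7, 8, 9, 9, 10, 11]

post_mean = -1.5606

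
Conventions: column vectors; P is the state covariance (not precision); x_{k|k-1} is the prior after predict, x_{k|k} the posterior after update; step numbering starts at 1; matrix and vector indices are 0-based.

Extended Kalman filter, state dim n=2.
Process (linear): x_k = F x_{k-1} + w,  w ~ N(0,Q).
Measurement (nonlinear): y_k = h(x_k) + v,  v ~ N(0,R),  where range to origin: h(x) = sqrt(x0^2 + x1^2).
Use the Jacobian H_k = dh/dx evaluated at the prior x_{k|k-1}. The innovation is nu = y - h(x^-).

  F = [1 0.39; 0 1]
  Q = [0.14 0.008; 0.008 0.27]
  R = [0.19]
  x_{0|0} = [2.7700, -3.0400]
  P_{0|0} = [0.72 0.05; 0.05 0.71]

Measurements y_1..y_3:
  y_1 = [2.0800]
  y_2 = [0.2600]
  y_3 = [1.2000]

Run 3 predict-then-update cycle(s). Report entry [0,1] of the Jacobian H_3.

step 1: x^-=[1.5844, -3.0400]  P^-=[1.0070 0.3349; 0.3349 0.9800]  H_jac=[0.4622 -0.8868]  S=[0.9012]  K=[0.1869; -0.7925]  nu=[-1.3481]  x^+=[1.3325, -1.9716]  P^+=[0.9755 0.4684; 0.4684 0.4139]
step 2: x^-=[0.5635, -1.9716]  P^-=[1.5438 0.6378; 0.6378 0.6839]  H_jac=[0.2748 -0.9615]  S=[0.6018]  K=[-0.3140; -0.8014]  nu=[-1.7905]  x^+=[1.1258, -0.5366]  P^+=[1.4845 0.4864; 0.4864 0.2974]
step 3: x^-=[0.9165, -0.5366]  P^-=[2.0491 0.6104; 0.6104 0.5674]  H_jac=[0.8630 -0.5052]  S=[1.3286]  K=[1.0988; 0.1807]  nu=[0.1380]  x^+=[1.0681, -0.5117]  P^+=[0.4448 0.3466; 0.3466 0.5240]

H_jac[0,1] = -0.5052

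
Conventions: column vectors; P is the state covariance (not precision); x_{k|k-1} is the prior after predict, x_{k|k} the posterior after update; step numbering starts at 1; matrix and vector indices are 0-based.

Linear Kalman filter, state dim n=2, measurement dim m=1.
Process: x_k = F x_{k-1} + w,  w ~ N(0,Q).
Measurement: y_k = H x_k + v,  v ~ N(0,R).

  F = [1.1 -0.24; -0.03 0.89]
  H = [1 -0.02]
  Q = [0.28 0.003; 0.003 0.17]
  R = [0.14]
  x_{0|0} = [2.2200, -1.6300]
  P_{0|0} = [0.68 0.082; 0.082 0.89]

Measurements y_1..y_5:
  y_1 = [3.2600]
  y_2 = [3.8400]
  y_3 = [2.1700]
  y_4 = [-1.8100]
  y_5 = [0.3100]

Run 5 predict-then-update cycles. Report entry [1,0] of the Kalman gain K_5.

step 1: x^-=[2.8332, -1.5173]  P^-=[1.1108 -0.1287; -0.1287 0.8712]  S=[1.2563]  K=[0.8862; -0.1163]  nu=[0.3965]  x^+=[3.1846, -1.5634]  P^+=[0.1241 0.0008; 0.0008 0.8542]
step 2: x^-=[3.8782, -1.4870]  P^-=[0.4789 -0.1828; -0.1828 0.8467]  S=[0.6266]  K=[0.7702; -0.3187]  nu=[-0.0680]  x^+=[3.8259, -1.4653]  P^+=[0.1072 -0.0290; -0.0290 0.7830]
step 3: x^-=[4.5601, -1.4189]  P^-=[0.4702 -0.1964; -0.1964 0.7919]  S=[0.6183]  K=[0.7667; -0.3432]  nu=[-2.4185]  x^+=[2.7058, -0.5889]  P^+=[0.1067 -0.0337; -0.0337 0.7191]
step 4: x^-=[3.1177, -0.6053]  P^-=[0.4683 -0.1873; -0.1873 0.7415]  S=[0.6160]  K=[0.7662; -0.3281]  nu=[-4.9398]  x^+=[-0.6671, 1.0156]  P^+=[0.1066 -0.0324; -0.0324 0.6751]
step 5: x^-=[-0.9775, 0.9239]  P^-=[0.4650 -0.1767; -0.1767 0.7066]  S=[0.6124]  K=[0.7651; -0.3117]  nu=[1.3060]  x^+=[0.0218, 0.5168]  P^+=[0.1065 -0.0307; -0.0307 0.6471]

K[1,0] = -0.3117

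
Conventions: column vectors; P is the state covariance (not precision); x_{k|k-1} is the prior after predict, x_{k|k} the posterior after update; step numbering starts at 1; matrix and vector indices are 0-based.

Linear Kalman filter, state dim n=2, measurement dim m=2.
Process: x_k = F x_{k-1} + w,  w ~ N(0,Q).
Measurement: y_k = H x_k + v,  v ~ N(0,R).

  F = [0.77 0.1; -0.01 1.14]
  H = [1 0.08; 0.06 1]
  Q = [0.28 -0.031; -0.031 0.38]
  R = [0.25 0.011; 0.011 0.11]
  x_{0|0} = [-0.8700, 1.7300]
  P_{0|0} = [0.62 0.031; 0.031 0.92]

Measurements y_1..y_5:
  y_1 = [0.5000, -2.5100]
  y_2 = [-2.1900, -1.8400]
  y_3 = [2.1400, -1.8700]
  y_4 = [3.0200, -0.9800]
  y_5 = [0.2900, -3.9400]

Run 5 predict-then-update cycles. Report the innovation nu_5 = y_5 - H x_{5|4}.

step 1: x^-=[-0.4969, 1.9809]  P^-=[0.6616 0.0963; 0.0963 1.5750]  S=[0.9371 0.2734; 0.2734 1.6989]  K=[0.7249 -0.0366; -0.0360 0.9362]  nu=[0.8384, -4.4611]  x^+=[0.2743, -2.2259]  P^+=[0.1814 -0.0069; -0.0069 0.1030]
step 2: x^-=[-0.0114, -2.5403]  P^-=[0.3875 -0.0267; -0.0267 0.5140]  S=[0.6365 0.0485; 0.0485 0.6222]  K=[0.6095 -0.0531; -0.0404 0.8267]  nu=[-1.9754, 0.7010]  x^+=[-1.2526, -1.8810]  P^+=[0.1524 -0.0083; -0.0083 0.0910]
step 3: x^-=[-1.1526, -2.1318]  P^-=[0.3700 -0.0291; -0.0291 0.4985]  S=[0.6186 0.0439; 0.0439 0.6063]  K=[0.5983 -0.0546; -0.0408 0.8222]  nu=[3.4631, 0.3310]  x^+=[0.9014, -2.0011]  P^+=[0.1496 -0.0084; -0.0084 0.0905]
step 4: x^-=[0.4939, -2.2903]  P^-=[0.3683 -0.0292; -0.0292 0.4978]  S=[0.6169 0.0436; 0.0436 0.6056]  K=[0.5972 -0.0547; -0.0409 0.8220]  nu=[2.7093, 1.2807]  x^+=[2.0419, -1.3483]  P^+=[0.1494 -0.0084; -0.0084 0.0905]
step 5: x^-=[1.4374, -1.5574]  P^-=[0.3682 -0.0292; -0.0292 0.4978]  S=[0.6167 0.0436; 0.0436 0.6056]  K=[0.5971 -0.0547; -0.0409 0.8220]  nu=[-1.0228, -2.4688]  x^+=[0.9618, -3.5450]  P^+=[0.1493 -0.0084; -0.0084 0.0905]

innov = [-1.0228, -2.4688]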